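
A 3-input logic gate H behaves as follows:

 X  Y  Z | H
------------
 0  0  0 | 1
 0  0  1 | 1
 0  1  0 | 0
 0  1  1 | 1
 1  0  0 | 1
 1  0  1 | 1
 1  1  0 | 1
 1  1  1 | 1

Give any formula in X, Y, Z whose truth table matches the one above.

H(X, Y, Z) = ¬((¬X ∧ Y) ∧ ¬Z)

Only row (0,1,0) gives 0. So H is 1 everywhere except there — the complement of the minterm ¬X·Y·¬Z.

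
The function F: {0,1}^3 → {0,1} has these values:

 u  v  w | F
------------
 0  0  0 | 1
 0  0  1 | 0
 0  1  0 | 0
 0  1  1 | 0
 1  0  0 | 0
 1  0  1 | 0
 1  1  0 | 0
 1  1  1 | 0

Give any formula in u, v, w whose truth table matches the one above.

F(u, v, w) = ((u + v) + w)'

The output is 1 only when every input is 0 — NOR of all inputs.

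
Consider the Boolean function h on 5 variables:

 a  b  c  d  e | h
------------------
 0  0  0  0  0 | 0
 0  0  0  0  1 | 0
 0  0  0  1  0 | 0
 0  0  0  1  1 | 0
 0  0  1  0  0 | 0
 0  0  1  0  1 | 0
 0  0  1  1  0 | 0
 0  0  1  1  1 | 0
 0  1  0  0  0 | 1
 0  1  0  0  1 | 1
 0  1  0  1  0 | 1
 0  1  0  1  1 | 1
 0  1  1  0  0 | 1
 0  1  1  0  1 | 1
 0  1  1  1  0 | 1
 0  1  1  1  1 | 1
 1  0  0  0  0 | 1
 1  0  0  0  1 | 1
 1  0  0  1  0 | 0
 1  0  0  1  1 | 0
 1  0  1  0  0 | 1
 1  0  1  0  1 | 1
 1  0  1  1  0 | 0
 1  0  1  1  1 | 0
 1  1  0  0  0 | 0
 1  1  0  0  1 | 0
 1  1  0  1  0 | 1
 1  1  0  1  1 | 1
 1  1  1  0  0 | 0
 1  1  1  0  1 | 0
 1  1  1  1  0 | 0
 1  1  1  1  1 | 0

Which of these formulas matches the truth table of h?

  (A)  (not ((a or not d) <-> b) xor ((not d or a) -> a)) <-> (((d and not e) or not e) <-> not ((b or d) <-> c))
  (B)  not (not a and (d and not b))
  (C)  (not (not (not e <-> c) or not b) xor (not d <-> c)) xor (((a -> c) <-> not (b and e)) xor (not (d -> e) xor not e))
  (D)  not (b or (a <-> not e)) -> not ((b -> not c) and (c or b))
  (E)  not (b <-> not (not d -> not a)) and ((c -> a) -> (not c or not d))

(A) disagrees with h on (0,0,0,0,1) (formula → 1, table → 0); rule it out.
(B) disagrees with h on (0,0,0,0,0) (formula → 1, table → 0); rule it out.
(C) disagrees with h on (0,0,0,0,1) (formula → 1, table → 0); rule it out.
(D) disagrees with h on (0,0,0,0,0) (formula → 1, table → 0); rule it out.
That leaves (E). Evaluating it on every row reproduces the table of h exactly.

E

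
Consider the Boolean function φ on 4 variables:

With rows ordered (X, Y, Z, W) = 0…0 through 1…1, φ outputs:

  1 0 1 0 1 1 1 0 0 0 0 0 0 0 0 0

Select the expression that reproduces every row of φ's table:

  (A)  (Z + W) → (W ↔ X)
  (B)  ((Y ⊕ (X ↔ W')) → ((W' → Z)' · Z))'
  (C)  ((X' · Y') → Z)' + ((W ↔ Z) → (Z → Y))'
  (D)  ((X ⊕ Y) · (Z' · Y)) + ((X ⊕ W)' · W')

D

(A) fails at (0,1,0,1): the formula yields 0, φ is 1.
(B) fails at (0,0,0,0): the formula yields 0, φ is 1.
(C) fails at (0,0,0,1): the formula yields 1, φ is 0.
(D) is the remaining candidate, and it agrees with φ on all 16 inputs.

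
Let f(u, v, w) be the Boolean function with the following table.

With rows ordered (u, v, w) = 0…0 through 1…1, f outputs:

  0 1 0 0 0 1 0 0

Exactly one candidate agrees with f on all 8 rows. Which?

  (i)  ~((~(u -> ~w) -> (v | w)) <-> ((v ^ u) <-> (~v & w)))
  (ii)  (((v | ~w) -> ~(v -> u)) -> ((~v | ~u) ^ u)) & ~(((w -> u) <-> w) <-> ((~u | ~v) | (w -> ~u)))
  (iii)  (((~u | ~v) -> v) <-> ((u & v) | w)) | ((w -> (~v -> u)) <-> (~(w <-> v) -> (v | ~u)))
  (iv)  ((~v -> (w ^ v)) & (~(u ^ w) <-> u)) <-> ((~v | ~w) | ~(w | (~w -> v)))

iv

(i): at (0,1,0) it gives 1, but f = 0 — eliminated.
(ii): at (0,0,0) it gives 1, but f = 0 — eliminated.
(iii): at (0,0,0) it gives 1, but f = 0 — eliminated.
Only (iv) survives; checking it on all 8 rows confirms it matches f.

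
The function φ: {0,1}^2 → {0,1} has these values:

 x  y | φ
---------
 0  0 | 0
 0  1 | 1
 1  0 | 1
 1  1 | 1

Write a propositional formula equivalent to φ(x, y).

The output is 1 whenever at least one input is 1 — the OR of all inputs.

φ(x, y) = x or y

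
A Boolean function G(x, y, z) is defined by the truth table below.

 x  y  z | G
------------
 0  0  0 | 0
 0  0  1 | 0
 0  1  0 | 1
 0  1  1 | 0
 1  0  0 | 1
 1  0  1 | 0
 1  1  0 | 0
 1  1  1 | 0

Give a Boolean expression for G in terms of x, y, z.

G=1 on 2 inputs: (0,1,0), (1,0,0). Reading each as a conjunction of literals (¬x·y·¬z, x·¬y·¬z) and taking the OR gives the canonical DNF.

G(x, y, z) = ((¬x ∧ y) ∧ ¬z) ∨ ((x ∧ ¬y) ∧ ¬z)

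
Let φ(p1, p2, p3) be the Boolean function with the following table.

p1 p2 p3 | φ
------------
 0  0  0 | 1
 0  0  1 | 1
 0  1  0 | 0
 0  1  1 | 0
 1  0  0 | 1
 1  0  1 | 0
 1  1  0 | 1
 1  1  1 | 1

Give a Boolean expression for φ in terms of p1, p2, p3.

There are just 3 zero rows: (0,1,0), (0,1,1), (1,0,1). Their minterms are ¬p1·p2·¬p3, ¬p1·p2·p3, p1·¬p2·p3; the OR of those covers precisely the 0-outputs, and negating it yields φ.

φ(p1, p2, p3) = ~((((~p1 & p2) & ~p3) | ((~p1 & p2) & p3)) | ((p1 & ~p2) & p3))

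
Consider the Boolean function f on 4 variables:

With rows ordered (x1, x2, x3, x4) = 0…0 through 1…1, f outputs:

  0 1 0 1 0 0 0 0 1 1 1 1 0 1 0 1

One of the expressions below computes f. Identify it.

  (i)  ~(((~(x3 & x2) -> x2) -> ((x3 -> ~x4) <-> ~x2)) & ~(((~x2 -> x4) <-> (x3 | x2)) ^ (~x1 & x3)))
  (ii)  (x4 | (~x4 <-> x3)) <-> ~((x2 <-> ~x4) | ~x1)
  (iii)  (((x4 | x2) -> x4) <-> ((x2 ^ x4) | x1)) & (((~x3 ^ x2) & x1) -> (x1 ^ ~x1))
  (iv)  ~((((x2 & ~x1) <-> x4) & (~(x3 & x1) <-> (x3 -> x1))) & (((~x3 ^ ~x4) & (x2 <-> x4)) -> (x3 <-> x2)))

(i): at (0,0,0,0) it gives 1, but f = 0 — eliminated.
(ii): at (0,0,0,0) it gives 1, but f = 0 — eliminated.
(iv): at (0,0,1,0) it gives 1, but f = 0 — eliminated.
Only (iii) survives; checking it on all 16 rows confirms it matches f.

iii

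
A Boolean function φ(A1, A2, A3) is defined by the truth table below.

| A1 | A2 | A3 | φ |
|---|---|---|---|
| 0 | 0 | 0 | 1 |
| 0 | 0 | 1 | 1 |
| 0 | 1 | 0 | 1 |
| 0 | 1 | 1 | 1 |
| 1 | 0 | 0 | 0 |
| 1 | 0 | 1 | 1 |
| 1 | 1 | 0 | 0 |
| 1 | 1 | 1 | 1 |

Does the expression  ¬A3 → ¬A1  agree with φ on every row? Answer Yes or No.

Test each input against both φ and the formula:
  A1=0, A2=0, A3=0: formula gives 1, φ = 1 ✓
  A1=0, A2=0, A3=1: formula gives 1, φ = 1 ✓
  A1=0, A2=1, A3=0: formula gives 1, φ = 1 ✓
  A1=0, A2=1, A3=1: formula gives 1, φ = 1 ✓
  A1=1, A2=0, A3=0: formula gives 0, φ = 0 ✓
  …and likewise for the remaining 3 rows.
All 8 rows match — the expression computes φ exactly.

Yes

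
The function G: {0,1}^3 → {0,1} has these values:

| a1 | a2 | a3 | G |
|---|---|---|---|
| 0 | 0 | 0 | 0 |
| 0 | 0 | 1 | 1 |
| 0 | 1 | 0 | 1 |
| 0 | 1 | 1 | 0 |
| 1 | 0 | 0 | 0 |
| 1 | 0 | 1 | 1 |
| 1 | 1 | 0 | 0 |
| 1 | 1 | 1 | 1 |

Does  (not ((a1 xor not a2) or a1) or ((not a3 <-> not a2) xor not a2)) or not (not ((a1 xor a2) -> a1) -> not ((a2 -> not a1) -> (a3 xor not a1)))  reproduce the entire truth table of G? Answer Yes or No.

Check the formula against G row by row:
  a1=0, a2=0, a3=0: formula gives 0, G = 0 ✓
  a1=0, a2=0, a3=1: formula gives 1, G = 1 ✓
  a1=0, a2=1, a3=0: formula gives 1, G = 1 ✓
  a1=0, a2=1, a3=1: formula gives 1, but G = 0 ✗
Since they disagree at (0,1,1), the expression is not a correct formula for G.

No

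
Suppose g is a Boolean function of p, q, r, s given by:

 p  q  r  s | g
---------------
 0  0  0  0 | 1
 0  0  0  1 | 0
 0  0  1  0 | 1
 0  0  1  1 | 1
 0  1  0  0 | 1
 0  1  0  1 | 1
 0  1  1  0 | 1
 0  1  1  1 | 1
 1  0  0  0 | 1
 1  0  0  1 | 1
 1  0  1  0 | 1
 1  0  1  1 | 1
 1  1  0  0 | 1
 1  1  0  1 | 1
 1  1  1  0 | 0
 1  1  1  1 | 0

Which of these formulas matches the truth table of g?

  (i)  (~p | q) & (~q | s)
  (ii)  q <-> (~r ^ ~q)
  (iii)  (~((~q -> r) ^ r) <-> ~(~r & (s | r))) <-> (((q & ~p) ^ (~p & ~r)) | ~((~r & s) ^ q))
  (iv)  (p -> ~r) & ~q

iii

(i): at (0,0,0,1) it gives 1, but g = 0 — eliminated.
(ii): at (0,0,0,1) it gives 1, but g = 0 — eliminated.
(iv): at (0,0,0,1) it gives 1, but g = 0 — eliminated.
Only (iii) survives; checking it on all 16 rows confirms it matches g.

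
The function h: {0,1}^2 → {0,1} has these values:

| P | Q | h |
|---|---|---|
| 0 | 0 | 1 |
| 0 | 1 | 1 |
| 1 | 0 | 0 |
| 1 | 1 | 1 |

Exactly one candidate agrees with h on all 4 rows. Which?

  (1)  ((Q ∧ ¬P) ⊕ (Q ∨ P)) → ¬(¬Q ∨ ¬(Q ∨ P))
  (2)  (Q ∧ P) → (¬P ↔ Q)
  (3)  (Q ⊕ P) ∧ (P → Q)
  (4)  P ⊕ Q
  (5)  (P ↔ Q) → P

(2) fails at (1,0): the formula yields 1, h is 0.
(3) fails at (0,0): the formula yields 0, h is 1.
(4) fails at (0,0): the formula yields 0, h is 1.
(5) fails at (0,0): the formula yields 0, h is 1.
(1) is the remaining candidate, and it agrees with h on all 4 inputs.

1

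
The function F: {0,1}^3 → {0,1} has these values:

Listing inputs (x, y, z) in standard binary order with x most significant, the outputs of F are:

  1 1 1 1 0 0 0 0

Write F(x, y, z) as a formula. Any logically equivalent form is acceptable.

F(x, y, z) = ¬x

The output is the negation of x.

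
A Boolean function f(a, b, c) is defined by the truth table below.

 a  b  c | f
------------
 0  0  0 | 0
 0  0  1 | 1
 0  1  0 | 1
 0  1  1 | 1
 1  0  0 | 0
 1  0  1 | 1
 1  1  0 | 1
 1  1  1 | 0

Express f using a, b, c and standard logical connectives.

f(a, b, c) = not ((((not a and not b) and not c) or ((a and not b) and not c)) or ((a and b) and c))

There are just 3 zero rows: (0,0,0), (1,0,0), (1,1,1). Their minterms are ¬a·¬b·¬c, a·¬b·¬c, a·b·c; the OR of those covers precisely the 0-outputs, and negating it yields f.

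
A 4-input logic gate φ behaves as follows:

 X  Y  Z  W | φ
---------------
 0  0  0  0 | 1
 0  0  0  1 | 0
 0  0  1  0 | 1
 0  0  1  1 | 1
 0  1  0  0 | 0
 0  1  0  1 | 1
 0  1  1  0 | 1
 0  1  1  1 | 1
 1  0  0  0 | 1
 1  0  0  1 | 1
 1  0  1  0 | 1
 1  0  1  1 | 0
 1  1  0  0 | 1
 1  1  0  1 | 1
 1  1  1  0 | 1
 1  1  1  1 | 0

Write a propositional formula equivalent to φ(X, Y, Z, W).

φ(X, Y, Z, W) = not ((((((not X and not Y) and not Z) and W) or (((not X and Y) and not Z) and not W)) or (((X and not Y) and Z) and W)) or (((X and Y) and Z) and W))

There are just 4 zero rows: (0,0,0,1), (0,1,0,0), (1,0,1,1), (1,1,1,1). Their minterms are ¬X·¬Y·¬Z·W, ¬X·Y·¬Z·¬W, X·¬Y·Z·W, X·Y·Z·W; the OR of those covers precisely the 0-outputs, and negating it yields φ.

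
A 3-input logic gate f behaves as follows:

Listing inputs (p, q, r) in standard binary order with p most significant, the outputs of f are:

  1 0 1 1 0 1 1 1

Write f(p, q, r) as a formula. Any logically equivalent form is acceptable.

f(p, q, r) = (((p' · q') · r) + ((p · q') · r'))'

There are just 2 zero rows: (0,0,1), (1,0,0). Their minterms are ¬p·¬q·r, p·¬q·¬r; the OR of those covers precisely the 0-outputs, and negating it yields f.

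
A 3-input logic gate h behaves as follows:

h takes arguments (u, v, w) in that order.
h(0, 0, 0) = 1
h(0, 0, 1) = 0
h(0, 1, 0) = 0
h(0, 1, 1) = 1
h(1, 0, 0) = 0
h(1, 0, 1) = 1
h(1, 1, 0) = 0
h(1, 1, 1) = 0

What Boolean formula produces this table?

The 1-rows are (0,0,0), (0,1,1), (1,0,1). Each contributes one minterm — ¬u·¬v·¬w; ¬u·v·w; u·¬v·w — and their disjunction is a sum-of-products form of h.

h(u, v, w) = (((NOT u AND NOT v) AND NOT w) OR ((NOT u AND v) AND w)) OR ((u AND NOT v) AND w)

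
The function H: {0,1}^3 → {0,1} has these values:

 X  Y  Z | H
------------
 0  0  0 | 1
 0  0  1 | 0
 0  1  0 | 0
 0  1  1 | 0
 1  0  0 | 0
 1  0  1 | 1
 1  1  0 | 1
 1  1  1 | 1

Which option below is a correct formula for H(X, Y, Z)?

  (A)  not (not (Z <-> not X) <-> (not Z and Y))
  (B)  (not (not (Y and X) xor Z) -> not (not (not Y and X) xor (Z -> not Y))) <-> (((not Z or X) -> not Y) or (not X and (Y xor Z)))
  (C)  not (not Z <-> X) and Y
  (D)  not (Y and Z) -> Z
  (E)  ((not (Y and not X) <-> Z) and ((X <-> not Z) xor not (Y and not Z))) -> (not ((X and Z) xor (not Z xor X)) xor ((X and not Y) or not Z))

(B) fails at (0,0,1): the formula yields 1, H is 0.
(C) fails at (0,0,0): the formula yields 0, H is 1.
(D) fails at (0,0,0): the formula yields 0, H is 1.
(E) fails at (0,0,1): the formula yields 1, H is 0.
(A) is the remaining candidate, and it agrees with H on all 8 inputs.

A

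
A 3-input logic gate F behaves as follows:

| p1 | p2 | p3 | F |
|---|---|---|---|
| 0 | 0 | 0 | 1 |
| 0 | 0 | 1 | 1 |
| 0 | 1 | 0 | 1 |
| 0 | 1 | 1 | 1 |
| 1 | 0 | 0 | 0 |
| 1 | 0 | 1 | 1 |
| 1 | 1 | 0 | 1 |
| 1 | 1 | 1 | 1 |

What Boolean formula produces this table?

F(p1, p2, p3) = ¬((p1 ∧ ¬p2) ∧ ¬p3)

Only row (1,0,0) gives 0. So F is 1 everywhere except there — the complement of the minterm p1·¬p2·¬p3.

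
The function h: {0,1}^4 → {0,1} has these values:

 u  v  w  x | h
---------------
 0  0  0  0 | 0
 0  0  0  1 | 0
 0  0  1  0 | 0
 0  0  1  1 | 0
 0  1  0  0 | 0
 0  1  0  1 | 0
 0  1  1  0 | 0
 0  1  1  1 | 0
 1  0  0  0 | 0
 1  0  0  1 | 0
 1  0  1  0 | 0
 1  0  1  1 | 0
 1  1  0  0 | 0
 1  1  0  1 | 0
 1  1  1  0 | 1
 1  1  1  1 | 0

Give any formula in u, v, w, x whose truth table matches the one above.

Only row (1,1,1,0) gives 1. That row's minterm u·v·w·¬x is h directly.

h(u, v, w, x) = ((u & v) & w) & ~x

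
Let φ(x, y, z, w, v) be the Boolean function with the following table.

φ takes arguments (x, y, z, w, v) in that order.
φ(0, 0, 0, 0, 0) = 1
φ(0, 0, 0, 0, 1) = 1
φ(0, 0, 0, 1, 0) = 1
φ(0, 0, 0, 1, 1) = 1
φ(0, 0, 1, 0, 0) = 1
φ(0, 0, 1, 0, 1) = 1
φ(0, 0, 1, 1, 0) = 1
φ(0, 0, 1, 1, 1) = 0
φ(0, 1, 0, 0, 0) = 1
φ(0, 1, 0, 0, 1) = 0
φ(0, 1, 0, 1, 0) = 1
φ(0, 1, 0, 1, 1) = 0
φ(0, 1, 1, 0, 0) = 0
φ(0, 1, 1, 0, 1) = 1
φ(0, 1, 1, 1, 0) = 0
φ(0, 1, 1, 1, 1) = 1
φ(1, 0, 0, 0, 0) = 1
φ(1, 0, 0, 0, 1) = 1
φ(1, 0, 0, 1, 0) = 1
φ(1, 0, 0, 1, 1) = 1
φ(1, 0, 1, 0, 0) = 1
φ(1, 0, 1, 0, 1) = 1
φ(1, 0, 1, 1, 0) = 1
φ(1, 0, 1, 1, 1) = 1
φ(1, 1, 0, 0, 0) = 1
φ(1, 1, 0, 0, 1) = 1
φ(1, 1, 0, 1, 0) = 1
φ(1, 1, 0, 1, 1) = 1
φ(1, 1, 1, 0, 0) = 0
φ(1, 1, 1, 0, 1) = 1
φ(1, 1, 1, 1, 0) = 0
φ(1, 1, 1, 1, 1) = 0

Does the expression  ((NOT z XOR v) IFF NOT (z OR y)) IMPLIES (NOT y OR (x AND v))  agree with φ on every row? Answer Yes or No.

Evaluate ((NOT z XOR v) IFF NOT (z OR y)) IMPLIES (NOT y OR (x AND v)) on each row and compare to φ:
  x=0, y=0, z=0, w=0, v=0: formula gives 1, φ = 1 ✓
  x=0, y=0, z=0, w=0, v=1: formula gives 1, φ = 1 ✓
  x=0, y=0, z=0, w=1, v=0: formula gives 1, φ = 1 ✓
  x=0, y=0, z=0, w=1, v=1: formula gives 1, φ = 1 ✓
  …
  x=0, y=0, z=1, w=1, v=1: formula gives 1, but φ = 0 ✗
Row (0,0,1,1,1) is a counterexample, so the formula is not equivalent to φ.

No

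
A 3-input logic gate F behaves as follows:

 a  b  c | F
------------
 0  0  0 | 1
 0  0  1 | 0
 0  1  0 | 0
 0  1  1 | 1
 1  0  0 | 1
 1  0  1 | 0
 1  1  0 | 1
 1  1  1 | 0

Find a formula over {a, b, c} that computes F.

F(a, b, c) = ((((a' · b') · c') + ((a' · b) · c)) + ((a · b') · c')) + ((a · b) · c')

Collect the rows where F=1 — (0,0,0), (0,1,1), (1,0,0), (1,1,0) — and write one minterm per row: ¬a·¬b·¬c, ¬a·b·c, a·¬b·¬c, a·b·¬c. Their union (logical OR) reproduces the table exactly.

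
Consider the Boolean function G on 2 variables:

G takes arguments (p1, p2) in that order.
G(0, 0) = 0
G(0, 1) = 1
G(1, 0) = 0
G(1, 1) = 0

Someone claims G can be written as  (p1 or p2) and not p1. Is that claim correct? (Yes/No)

Yes

Test each input against both G and the formula:
  p1=0, p2=0: formula gives 0, G = 0 ✓
  p1=0, p2=1: formula gives 1, G = 1 ✓
  p1=1, p2=0: formula gives 0, G = 0 ✓
  p1=1, p2=1: formula gives 0, G = 0 ✓
Every row agrees, so the formula is equivalent.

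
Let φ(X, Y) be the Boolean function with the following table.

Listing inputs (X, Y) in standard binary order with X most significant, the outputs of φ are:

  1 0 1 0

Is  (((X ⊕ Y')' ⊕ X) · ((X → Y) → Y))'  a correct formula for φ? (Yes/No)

Evaluate (((X ⊕ Y')' ⊕ X) · ((X → Y) → Y))' on each row and compare to φ:
  X=0, Y=0: formula gives 1, φ = 1 ✓
  X=0, Y=1: formula gives 0, φ = 0 ✓
  X=1, Y=0: formula gives 1, φ = 1 ✓
  X=1, Y=1: formula gives 0, φ = 0 ✓
Every row agrees, so the formula is equivalent.

Yes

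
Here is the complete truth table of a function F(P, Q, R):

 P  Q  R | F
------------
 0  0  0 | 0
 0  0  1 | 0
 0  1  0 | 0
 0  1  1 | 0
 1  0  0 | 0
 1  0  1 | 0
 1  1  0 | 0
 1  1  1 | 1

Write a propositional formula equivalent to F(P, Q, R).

F(P, Q, R) = (P · Q) · R

The output is 1 only when every input is 1 — the AND of all inputs.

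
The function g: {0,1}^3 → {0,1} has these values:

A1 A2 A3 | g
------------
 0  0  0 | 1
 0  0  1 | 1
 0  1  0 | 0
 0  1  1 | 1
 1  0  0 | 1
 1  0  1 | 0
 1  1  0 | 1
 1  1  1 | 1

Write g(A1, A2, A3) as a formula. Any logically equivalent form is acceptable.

g(A1, A2, A3) = not (((not A1 and A2) and not A3) or ((A1 and not A2) and A3))

There are just 2 zero rows: (0,1,0), (1,0,1). Their minterms are ¬A1·A2·¬A3, A1·¬A2·A3; the OR of those covers precisely the 0-outputs, and negating it yields g.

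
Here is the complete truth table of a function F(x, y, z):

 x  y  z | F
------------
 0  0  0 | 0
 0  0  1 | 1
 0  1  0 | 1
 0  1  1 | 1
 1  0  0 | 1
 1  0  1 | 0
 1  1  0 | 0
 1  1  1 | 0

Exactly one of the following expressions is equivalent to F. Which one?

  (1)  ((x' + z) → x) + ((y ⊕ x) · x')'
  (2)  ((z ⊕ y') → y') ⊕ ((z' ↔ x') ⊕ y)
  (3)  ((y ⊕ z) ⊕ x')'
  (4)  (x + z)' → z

2

(1): at (0,0,0) it gives 1, but F = 0 — eliminated.
(3): at (0,1,1) it gives 0, but F = 1 — eliminated.
(4): at (0,1,0) it gives 0, but F = 1 — eliminated.
That leaves (2). Evaluating it on every row reproduces the table of F exactly.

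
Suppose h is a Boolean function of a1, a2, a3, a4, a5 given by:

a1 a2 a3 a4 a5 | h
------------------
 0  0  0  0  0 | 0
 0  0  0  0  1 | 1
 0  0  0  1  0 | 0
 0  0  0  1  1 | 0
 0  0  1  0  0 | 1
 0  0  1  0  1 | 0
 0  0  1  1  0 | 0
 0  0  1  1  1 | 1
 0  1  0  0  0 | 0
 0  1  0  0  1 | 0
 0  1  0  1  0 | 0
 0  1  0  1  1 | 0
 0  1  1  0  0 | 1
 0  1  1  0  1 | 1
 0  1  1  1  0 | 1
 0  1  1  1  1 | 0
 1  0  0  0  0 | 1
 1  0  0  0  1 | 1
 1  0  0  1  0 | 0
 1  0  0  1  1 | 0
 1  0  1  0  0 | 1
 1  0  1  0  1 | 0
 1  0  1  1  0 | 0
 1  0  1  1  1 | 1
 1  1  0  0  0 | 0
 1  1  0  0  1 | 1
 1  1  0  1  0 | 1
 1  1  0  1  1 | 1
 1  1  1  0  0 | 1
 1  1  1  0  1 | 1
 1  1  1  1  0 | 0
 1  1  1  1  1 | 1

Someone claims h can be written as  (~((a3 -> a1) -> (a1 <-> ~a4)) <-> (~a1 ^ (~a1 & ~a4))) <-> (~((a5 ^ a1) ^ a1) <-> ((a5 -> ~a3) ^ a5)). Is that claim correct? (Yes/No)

No

Check the formula against h row by row:
  a1=0, a2=0, a3=0, a4=0, a5=0: formula gives 0, h = 0 ✓
  a1=0, a2=0, a3=0, a4=0, a5=1: formula gives 0, but h = 1 ✗
Since they disagree at (0,0,0,0,1), the expression is not a correct formula for h.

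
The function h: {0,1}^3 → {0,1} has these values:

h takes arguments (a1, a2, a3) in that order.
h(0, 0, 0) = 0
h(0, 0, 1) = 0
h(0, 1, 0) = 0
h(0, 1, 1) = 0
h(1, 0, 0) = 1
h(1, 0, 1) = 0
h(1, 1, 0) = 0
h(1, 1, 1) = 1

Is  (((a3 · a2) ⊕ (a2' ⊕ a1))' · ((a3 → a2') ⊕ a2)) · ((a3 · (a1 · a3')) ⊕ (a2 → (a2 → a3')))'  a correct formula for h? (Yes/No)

No

Check the formula against h row by row:
  a1=0, a2=0, a3=0: formula gives 0, h = 0 ✓
  a1=0, a2=0, a3=1: formula gives 0, h = 0 ✓
  a1=0, a2=1, a3=0: formula gives 0, h = 0 ✓
  a1=0, a2=1, a3=1: formula gives 0, h = 0 ✓
  a1=1, a2=0, a3=0: formula gives 0, but h = 1 ✗
A single disagreement suffices: at (1,0,0) they differ, so the formula does not compute h.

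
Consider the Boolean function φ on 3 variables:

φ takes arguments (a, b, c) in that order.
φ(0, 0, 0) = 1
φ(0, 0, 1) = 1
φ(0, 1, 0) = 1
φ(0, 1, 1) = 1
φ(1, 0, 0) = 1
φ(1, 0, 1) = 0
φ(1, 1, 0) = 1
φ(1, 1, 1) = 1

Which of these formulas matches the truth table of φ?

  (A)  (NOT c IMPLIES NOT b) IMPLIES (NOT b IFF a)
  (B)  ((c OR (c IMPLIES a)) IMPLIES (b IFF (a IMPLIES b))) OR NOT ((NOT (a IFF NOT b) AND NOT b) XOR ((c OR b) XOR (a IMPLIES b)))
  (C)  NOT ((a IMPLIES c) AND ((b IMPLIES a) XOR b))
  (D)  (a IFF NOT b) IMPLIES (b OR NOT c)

D

(A) disagrees with φ on (0,0,0) (formula → 0, table → 1); rule it out.
(B) disagrees with φ on (0,0,1) (formula → 0, table → 1); rule it out.
(C) disagrees with φ on (0,0,0) (formula → 0, table → 1); rule it out.
That leaves (D). Evaluating it on every row reproduces the table of φ exactly.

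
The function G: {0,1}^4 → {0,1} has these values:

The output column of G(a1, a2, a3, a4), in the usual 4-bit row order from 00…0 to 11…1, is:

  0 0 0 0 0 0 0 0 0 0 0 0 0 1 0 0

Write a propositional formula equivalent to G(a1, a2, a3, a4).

G(a1, a2, a3, a4) = ((a1 ∧ a2) ∧ ¬a3) ∧ a4

Only row (1,1,0,1) gives 1. That row's minterm a1·a2·¬a3·a4 is G directly.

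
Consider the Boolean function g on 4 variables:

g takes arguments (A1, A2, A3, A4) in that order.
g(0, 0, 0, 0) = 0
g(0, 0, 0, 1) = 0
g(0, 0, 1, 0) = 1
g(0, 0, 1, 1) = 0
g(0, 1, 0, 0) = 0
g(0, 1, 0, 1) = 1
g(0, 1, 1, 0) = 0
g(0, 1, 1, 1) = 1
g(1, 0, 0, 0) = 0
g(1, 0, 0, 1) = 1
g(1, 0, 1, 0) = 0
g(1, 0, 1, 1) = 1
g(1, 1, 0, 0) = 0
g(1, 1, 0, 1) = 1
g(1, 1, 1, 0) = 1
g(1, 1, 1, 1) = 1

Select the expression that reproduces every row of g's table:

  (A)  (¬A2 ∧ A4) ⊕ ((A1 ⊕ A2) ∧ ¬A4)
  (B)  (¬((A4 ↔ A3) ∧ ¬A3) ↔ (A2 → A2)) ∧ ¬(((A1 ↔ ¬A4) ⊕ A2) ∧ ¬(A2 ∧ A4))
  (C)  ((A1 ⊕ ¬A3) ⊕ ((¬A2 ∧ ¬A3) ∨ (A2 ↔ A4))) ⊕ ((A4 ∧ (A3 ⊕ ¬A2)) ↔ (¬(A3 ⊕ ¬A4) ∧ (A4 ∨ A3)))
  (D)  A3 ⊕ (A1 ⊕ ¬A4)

B

(A): at (0,0,0,1) it gives 1, but g = 0 — eliminated.
(C): at (0,0,0,0) it gives 1, but g = 0 — eliminated.
(D): at (0,0,0,0) it gives 1, but g = 0 — eliminated.
That leaves (B). Evaluating it on every row reproduces the table of g exactly.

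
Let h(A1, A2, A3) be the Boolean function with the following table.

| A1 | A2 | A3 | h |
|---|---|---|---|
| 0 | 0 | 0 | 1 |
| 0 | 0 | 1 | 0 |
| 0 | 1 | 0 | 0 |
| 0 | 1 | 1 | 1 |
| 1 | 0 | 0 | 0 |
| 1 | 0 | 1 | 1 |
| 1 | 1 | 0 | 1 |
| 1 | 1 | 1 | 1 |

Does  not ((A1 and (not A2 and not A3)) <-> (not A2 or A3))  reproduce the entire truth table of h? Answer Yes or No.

No

Check the formula against h row by row:
  A1=0, A2=0, A3=0: formula gives 1, h = 1 ✓
  A1=0, A2=0, A3=1: formula gives 1, but h = 0 ✗
A single disagreement suffices: at (0,0,1) they differ, so the formula does not compute h.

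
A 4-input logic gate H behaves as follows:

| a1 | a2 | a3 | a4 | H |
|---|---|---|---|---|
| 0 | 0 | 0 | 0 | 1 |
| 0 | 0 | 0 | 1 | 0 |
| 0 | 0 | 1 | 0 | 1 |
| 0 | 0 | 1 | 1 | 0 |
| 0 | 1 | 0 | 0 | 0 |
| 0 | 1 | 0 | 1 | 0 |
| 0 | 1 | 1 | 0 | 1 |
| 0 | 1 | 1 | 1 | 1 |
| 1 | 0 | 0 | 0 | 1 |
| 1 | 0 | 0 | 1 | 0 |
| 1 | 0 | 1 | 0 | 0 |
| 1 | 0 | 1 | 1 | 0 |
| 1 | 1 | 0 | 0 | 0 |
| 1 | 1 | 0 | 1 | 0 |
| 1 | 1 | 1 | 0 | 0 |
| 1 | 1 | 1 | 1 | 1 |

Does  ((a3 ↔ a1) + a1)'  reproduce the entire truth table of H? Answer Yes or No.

No

Evaluate ((a3 ↔ a1) + a1)' on each row and compare to H:
  a1=0, a2=0, a3=0, a4=0: formula gives 0, but H = 1 ✗
Row (0,0,0,0) is a counterexample, so the formula is not equivalent to H.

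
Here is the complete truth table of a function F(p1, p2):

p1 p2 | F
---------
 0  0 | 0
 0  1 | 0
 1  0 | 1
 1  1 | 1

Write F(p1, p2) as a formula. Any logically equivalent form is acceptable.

F(p1, p2) = p1

The output simply equals p1.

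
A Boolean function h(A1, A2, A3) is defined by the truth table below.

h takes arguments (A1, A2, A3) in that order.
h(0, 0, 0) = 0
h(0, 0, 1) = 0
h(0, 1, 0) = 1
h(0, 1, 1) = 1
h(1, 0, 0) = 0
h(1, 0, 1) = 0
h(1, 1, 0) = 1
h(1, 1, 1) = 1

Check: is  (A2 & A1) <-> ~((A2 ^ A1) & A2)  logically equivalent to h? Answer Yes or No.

Yes

Evaluate (A2 & A1) <-> ~((A2 ^ A1) & A2) on each row and compare to h:
  A1=0, A2=0, A3=0: formula gives 0, h = 0 ✓
  A1=0, A2=0, A3=1: formula gives 0, h = 0 ✓
  A1=0, A2=1, A3=0: formula gives 1, h = 1 ✓
  A1=0, A2=1, A3=1: formula gives 1, h = 1 ✓
  A1=1, A2=0, A3=0: formula gives 0, h = 0 ✓
  …and likewise for the remaining 3 rows.
Every row agrees, so the formula is equivalent.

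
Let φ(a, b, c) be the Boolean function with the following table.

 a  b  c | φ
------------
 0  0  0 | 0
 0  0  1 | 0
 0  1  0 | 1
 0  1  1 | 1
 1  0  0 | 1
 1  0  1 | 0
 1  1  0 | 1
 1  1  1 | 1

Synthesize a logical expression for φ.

φ(a, b, c) = not ((((not a and not b) and not c) or ((not a and not b) and c)) or ((a and not b) and c))

The 0-rows are (0,0,0), (0,0,1), (1,0,1). Take each as a conjunction (¬a·¬b·¬c, ¬a·¬b·c, a·¬b·c), form their disjunction, and complement — that gives a formula that is 1 everywhere φ is.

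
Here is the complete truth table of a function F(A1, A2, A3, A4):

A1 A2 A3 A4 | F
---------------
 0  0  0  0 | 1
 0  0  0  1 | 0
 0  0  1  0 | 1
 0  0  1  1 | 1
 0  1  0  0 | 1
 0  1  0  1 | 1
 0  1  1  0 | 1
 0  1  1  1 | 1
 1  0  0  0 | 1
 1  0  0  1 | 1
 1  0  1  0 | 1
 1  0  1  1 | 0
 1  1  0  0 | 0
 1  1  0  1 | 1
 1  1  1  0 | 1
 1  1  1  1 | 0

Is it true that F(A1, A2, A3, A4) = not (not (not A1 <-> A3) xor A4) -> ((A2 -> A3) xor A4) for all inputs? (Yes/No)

Evaluate not (not (not A1 <-> A3) xor A4) -> ((A2 -> A3) xor A4) on each row and compare to F:
  A1=0, A2=0, A3=0, A4=0: formula gives 1, F = 1 ✓
  A1=0, A2=0, A3=0, A4=1: formula gives 0, F = 0 ✓
  A1=0, A2=0, A3=1, A4=0: formula gives 1, F = 1 ✓
  A1=0, A2=0, A3=1, A4=1: formula gives 1, F = 1 ✓
  …and likewise for the remaining 12 rows.
No disagreement on any input; they are logically equivalent.

Yes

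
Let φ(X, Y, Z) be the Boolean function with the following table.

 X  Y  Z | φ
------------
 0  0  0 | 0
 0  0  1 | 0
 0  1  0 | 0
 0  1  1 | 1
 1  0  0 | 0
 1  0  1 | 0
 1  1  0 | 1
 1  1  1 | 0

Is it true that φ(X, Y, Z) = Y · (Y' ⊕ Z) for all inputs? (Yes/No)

Test each input against both φ and the formula:
  X=0, Y=0, Z=0: formula gives 0, φ = 0 ✓
  X=0, Y=0, Z=1: formula gives 0, φ = 0 ✓
  X=0, Y=1, Z=0: formula gives 0, φ = 0 ✓
  X=0, Y=1, Z=1: formula gives 1, φ = 1 ✓
  X=1, Y=0, Z=0: formula gives 0, φ = 0 ✓
  …
  X=1, Y=1, Z=0: formula gives 0, but φ = 1 ✗
Since they disagree at (1,1,0), the expression is not a correct formula for φ.

No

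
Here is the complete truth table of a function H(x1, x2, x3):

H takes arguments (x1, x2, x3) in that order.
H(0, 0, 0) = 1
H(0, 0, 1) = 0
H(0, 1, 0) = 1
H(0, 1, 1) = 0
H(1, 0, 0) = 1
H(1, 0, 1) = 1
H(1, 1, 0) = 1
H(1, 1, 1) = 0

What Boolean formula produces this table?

H is 0 on only 3 rows — (0,0,1), (0,1,1), (1,1,1). Writing each as a minterm (¬x1·¬x2·x3, ¬x1·x2·x3, x1·x2·x3) and OR-ing them characterizes exactly where H=0, so H is the negation of that disjunction.

H(x1, x2, x3) = not ((((not x1 and not x2) and x3) or ((not x1 and x2) and x3)) or ((x1 and x2) and x3))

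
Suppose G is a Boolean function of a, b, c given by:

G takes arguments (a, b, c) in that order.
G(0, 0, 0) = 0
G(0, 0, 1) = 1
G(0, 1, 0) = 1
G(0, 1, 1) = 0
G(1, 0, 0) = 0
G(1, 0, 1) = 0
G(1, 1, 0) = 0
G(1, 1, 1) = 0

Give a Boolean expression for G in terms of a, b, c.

G=1 on 2 inputs: (0,0,1), (0,1,0). Reading each as a conjunction of literals (¬a·¬b·c, ¬a·b·¬c) and taking the OR gives the canonical DNF.

G(a, b, c) = ((not a and not b) and c) or ((not a and b) and not c)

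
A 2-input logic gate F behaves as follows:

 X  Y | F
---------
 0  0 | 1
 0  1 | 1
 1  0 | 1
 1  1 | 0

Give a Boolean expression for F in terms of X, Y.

F(X, Y) = ¬(X ∧ Y)

The output is 0 only when every input is 1 — NAND of all inputs.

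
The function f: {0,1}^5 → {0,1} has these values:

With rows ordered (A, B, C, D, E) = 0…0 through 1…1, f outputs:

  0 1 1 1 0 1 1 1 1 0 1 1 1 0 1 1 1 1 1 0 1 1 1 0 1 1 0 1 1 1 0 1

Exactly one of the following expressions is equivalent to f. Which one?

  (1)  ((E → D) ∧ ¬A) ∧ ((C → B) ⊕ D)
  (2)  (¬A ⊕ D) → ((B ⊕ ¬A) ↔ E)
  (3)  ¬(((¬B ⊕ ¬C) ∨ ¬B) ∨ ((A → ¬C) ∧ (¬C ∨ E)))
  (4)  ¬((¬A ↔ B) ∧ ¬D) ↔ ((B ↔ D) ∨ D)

(1): at (0,0,0,0,0) it gives 1, but f = 0 — eliminated.
(3): at (0,0,0,0,1) it gives 0, but f = 1 — eliminated.
(4): at (0,0,0,0,0) it gives 1, but f = 0 — eliminated.
(2) is the remaining candidate, and it agrees with f on all 32 inputs.

2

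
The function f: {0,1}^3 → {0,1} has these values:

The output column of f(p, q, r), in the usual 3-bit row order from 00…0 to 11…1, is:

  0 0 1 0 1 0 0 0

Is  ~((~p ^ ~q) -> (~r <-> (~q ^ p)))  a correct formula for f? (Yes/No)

Test each input against both f and the formula:
  p=0, q=0, r=0: formula gives 0, f = 0 ✓
  p=0, q=0, r=1: formula gives 0, f = 0 ✓
  p=0, q=1, r=0: formula gives 1, f = 1 ✓
  p=0, q=1, r=1: formula gives 0, f = 0 ✓
  p=1, q=0, r=0: formula gives 1, f = 1 ✓
  … (the remaining 3 rows also agree.)
No disagreement on any input; they are logically equivalent.

Yes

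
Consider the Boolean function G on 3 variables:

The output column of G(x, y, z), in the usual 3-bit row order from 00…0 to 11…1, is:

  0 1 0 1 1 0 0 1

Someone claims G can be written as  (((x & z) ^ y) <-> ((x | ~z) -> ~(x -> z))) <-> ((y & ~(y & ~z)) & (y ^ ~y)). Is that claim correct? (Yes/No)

No

Evaluate (((x & z) ^ y) <-> ((x | ~z) -> ~(x -> z))) <-> ((y & ~(y & ~z)) & (y ^ ~y)) on each row and compare to G:
  x=0, y=0, z=0: formula gives 0, G = 0 ✓
  x=0, y=0, z=1: formula gives 1, G = 1 ✓
  x=0, y=1, z=0: formula gives 1, but G = 0 ✗
Since they disagree at (0,1,0), the expression is not a correct formula for G.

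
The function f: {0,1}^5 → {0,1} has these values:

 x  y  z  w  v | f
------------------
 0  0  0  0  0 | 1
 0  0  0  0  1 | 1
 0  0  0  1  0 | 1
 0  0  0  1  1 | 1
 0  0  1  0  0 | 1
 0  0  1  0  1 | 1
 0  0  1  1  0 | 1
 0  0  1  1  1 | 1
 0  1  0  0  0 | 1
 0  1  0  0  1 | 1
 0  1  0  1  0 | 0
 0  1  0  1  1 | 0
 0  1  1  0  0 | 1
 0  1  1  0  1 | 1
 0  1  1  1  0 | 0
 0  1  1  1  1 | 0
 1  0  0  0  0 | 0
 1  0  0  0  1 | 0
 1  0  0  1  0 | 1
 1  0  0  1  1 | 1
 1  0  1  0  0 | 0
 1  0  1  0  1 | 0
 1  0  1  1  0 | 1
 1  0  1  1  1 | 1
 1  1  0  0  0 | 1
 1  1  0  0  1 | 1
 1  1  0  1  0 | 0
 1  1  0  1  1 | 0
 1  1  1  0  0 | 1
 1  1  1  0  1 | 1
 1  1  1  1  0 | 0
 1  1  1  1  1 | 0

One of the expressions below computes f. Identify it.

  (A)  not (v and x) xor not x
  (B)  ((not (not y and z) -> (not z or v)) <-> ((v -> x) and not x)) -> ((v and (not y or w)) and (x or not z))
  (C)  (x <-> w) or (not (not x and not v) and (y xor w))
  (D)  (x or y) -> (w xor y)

D

(A): at (0,0,0,0,0) it gives 0, but f = 1 — eliminated.
(B): at (0,0,0,0,0) it gives 0, but f = 1 — eliminated.
(C): at (0,0,0,1,0) it gives 0, but f = 1 — eliminated.
That leaves (D). Evaluating it on every row reproduces the table of f exactly.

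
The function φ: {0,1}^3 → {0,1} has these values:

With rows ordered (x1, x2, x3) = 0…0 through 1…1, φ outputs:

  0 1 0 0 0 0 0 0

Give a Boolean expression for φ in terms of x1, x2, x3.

φ(x1, x2, x3) = (not x1 and not x2) and x3

Only row (0,0,1) gives 1. That row's minterm ¬x1·¬x2·x3 is φ directly.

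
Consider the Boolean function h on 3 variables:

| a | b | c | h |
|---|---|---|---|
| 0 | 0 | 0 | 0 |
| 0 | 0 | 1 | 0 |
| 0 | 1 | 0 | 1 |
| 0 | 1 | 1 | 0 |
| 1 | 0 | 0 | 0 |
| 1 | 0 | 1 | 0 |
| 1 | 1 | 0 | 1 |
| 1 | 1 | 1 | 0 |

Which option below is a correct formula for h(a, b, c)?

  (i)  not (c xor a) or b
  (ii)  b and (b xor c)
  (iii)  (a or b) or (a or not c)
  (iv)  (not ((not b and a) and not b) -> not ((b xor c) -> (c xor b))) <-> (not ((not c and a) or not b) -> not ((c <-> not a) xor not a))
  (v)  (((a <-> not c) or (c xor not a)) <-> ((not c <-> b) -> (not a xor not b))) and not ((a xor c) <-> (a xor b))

ii

(i): at (0,0,0) it gives 1, but h = 0 — eliminated.
(iii): at (0,0,0) it gives 1, but h = 0 — eliminated.
(iv): at (1,0,0) it gives 1, but h = 0 — eliminated.
(v): at (1,0,1) it gives 1, but h = 0 — eliminated.
Only (ii) survives; checking it on all 8 rows confirms it matches h.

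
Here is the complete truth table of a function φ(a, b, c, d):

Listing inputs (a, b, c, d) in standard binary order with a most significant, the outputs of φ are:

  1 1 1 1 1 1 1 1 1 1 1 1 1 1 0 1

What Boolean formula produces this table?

φ(a, b, c, d) = (((a · b) · c) · d')'

φ is 0 on exactly one input, (1,1,1,0), whose minterm is a·b·c·¬d. So φ is the negation of that single conjunction.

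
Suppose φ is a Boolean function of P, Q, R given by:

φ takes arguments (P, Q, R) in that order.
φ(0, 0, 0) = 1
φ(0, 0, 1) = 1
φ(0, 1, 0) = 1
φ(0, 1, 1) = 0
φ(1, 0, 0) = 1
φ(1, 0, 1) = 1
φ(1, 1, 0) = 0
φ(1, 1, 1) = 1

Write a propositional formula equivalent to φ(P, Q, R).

φ is 0 on only 2 rows — (0,1,1), (1,1,0). Writing each as a minterm (¬P·Q·R, P·Q·¬R) and OR-ing them characterizes exactly where φ=0, so φ is the negation of that disjunction.

φ(P, Q, R) = ¬(((¬P ∧ Q) ∧ R) ∨ ((P ∧ Q) ∧ ¬R))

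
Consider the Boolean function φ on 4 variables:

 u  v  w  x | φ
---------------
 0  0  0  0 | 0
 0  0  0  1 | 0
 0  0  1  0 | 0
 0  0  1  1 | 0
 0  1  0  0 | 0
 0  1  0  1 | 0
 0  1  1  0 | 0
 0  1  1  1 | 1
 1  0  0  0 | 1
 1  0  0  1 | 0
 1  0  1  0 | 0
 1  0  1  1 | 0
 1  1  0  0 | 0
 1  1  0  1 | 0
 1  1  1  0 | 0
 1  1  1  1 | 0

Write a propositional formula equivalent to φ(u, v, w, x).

φ(u, v, w, x) = (((not u and v) and w) and x) or (((u and not v) and not w) and not x)

Collect the rows where φ=1 — (0,1,1,1), (1,0,0,0) — and write one minterm per row: ¬u·v·w·x, u·¬v·¬w·¬x. Their union (logical OR) reproduces the table exactly.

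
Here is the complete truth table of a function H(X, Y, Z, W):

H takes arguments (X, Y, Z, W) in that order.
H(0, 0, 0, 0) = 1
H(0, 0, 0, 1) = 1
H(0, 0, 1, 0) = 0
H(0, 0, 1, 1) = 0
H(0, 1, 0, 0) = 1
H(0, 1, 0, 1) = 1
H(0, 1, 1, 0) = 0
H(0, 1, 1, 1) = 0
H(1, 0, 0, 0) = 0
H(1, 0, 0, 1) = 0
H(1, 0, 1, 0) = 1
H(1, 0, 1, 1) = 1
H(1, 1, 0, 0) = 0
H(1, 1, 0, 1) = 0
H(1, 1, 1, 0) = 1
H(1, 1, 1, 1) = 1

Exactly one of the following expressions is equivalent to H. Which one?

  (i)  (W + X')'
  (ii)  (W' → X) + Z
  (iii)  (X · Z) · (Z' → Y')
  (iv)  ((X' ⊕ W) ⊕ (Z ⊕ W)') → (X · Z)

iv

(i): at (0,0,0,0) it gives 0, but H = 1 — eliminated.
(ii): at (0,0,0,0) it gives 0, but H = 1 — eliminated.
(iii): at (0,0,0,0) it gives 0, but H = 1 — eliminated.
Only (iv) survives; checking it on all 16 rows confirms it matches H.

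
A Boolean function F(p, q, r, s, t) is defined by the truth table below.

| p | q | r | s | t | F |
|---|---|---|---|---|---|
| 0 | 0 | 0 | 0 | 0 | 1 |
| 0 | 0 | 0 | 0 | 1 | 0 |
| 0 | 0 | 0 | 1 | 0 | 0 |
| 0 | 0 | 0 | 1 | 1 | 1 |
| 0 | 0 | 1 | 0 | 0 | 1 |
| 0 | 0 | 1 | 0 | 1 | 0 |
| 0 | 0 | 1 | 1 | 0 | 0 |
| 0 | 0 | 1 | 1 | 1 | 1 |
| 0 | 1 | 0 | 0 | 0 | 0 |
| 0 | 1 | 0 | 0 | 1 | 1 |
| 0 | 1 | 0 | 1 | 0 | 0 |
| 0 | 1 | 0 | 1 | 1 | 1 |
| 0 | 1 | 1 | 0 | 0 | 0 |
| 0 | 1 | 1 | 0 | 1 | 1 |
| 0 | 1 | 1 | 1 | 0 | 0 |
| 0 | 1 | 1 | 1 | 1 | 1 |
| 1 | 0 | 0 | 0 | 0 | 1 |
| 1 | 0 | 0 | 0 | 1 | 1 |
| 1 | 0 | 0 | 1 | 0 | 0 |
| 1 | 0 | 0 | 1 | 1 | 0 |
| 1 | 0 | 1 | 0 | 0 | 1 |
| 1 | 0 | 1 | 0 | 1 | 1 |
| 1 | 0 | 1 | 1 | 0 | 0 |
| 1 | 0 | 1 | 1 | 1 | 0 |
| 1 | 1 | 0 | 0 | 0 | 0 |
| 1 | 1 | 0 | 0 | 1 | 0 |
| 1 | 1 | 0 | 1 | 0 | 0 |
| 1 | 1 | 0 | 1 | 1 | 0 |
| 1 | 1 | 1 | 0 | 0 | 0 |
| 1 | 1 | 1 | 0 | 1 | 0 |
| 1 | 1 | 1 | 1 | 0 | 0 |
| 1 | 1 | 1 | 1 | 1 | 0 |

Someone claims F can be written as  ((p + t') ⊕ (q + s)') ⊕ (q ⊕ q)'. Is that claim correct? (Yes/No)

Yes

Check the formula against F row by row:
  p=0, q=0, r=0, s=0, t=0: formula gives 1, F = 1 ✓
  p=0, q=0, r=0, s=0, t=1: formula gives 0, F = 0 ✓
  p=0, q=0, r=0, s=1, t=0: formula gives 0, F = 0 ✓
  p=0, q=0, r=0, s=1, t=1: formula gives 1, F = 1 ✓
  …and likewise for the remaining 28 rows.
All 32 rows match — the expression computes F exactly.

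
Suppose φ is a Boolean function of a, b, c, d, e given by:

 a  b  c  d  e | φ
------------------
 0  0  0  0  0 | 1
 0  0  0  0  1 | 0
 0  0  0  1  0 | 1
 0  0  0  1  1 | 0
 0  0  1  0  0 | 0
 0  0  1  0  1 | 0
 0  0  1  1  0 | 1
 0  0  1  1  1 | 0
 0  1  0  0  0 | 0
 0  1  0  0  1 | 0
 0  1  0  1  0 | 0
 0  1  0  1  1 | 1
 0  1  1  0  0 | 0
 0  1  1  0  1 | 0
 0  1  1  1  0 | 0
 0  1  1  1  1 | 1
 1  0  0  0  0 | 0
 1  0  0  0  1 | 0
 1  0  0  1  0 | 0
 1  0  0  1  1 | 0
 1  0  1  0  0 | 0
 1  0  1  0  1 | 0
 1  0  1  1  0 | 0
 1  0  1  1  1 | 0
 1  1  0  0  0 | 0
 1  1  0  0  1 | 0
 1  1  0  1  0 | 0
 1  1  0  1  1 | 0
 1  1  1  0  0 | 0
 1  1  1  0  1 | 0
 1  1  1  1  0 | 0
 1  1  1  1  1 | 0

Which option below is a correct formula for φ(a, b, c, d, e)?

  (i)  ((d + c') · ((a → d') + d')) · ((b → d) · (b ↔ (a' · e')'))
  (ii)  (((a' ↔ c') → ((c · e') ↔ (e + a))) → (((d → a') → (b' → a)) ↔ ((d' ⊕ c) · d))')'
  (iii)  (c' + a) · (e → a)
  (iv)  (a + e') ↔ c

i

(ii) fails at (0,0,1,0,0): the formula yields 1, φ is 0.
(iii) fails at (0,0,1,1,0): the formula yields 0, φ is 1.
(iv) fails at (0,0,0,0,0): the formula yields 0, φ is 1.
That leaves (i). Evaluating it on every row reproduces the table of φ exactly.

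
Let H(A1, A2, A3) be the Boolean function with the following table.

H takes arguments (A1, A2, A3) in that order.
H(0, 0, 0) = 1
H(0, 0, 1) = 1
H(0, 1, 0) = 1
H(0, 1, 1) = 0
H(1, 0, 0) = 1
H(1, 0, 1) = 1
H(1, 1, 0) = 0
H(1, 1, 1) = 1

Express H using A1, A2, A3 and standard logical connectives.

There are just 2 zero rows: (0,1,1), (1,1,0). Their minterms are ¬A1·A2·A3, A1·A2·¬A3; the OR of those covers precisely the 0-outputs, and negating it yields H.

H(A1, A2, A3) = not (((not A1 and A2) and A3) or ((A1 and A2) and not A3))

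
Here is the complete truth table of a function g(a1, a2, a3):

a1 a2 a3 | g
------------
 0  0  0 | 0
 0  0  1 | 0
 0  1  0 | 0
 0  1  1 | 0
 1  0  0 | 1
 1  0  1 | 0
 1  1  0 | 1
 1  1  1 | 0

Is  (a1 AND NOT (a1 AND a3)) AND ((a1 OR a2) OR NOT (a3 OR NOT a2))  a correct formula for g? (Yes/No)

Evaluate (a1 AND NOT (a1 AND a3)) AND ((a1 OR a2) OR NOT (a3 OR NOT a2)) on each row and compare to g:
  a1=0, a2=0, a3=0: formula gives 0, g = 0 ✓
  a1=0, a2=0, a3=1: formula gives 0, g = 0 ✓
  a1=0, a2=1, a3=0: formula gives 0, g = 0 ✓
  a1=0, a2=1, a3=1: formula gives 0, g = 0 ✓
  a1=1, a2=0, a3=0: formula gives 1, g = 1 ✓
  … (the remaining 3 rows also agree.)
All 8 rows match — the expression computes g exactly.

Yes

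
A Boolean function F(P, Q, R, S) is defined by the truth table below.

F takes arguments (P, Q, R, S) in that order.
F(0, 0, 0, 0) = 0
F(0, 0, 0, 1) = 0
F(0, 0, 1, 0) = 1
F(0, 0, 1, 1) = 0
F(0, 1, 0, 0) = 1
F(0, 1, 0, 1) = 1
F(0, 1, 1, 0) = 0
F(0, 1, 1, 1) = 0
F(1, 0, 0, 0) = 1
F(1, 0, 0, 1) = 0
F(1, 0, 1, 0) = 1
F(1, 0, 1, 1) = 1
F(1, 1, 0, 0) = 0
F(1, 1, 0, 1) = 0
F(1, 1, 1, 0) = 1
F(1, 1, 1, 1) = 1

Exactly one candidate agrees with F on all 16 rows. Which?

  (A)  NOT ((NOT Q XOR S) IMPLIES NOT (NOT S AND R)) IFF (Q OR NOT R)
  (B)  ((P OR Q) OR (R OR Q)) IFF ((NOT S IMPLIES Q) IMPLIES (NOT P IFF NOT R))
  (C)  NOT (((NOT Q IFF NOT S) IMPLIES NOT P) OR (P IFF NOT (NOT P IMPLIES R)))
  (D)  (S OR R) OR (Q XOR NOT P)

B

(A) fails at (0,0,1,0): the formula yields 0, F is 1.
(C) fails at (0,0,1,0): the formula yields 0, F is 1.
(D) fails at (0,0,0,0): the formula yields 1, F is 0.
That leaves (B). Evaluating it on every row reproduces the table of F exactly.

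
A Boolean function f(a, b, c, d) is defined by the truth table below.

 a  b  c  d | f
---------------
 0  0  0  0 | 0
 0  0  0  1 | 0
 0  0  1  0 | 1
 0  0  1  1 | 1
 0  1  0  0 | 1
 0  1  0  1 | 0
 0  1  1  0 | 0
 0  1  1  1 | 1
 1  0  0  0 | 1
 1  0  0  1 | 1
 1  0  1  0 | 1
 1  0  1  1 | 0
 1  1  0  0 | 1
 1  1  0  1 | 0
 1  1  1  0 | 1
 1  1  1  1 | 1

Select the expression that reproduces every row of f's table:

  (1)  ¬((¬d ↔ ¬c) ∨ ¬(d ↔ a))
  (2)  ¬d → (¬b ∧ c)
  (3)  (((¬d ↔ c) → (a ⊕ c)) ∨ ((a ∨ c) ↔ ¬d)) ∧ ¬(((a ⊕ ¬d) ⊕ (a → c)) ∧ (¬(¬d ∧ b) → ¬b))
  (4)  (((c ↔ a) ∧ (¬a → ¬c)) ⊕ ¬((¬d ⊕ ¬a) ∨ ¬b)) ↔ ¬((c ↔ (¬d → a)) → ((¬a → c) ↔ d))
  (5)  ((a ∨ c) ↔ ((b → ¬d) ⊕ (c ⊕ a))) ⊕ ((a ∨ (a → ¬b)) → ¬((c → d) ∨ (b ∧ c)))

4

(1): at (0,0,1,1) it gives 0, but f = 1 — eliminated.
(2): at (0,0,0,1) it gives 1, but f = 0 — eliminated.
(3): at (0,0,0,0) it gives 1, but f = 0 — eliminated.
(5): at (0,0,1,1) it gives 0, but f = 1 — eliminated.
That leaves (4). Evaluating it on every row reproduces the table of f exactly.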